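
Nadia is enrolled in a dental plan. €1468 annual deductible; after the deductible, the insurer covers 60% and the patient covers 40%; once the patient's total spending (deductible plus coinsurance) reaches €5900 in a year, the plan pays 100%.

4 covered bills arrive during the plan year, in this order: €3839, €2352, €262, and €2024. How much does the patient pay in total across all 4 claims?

#1 (€3839): €1468 to deductible, leaving €2371; 40% of €2371 = €948.40. Cost to patient: €2416.40. OOP to date €2416.40.
#2 (€2352): deductible met; 40% of €2352 = €940.80. Cost to patient: €940.80. OOP to date €3357.20.
#3 (€262): 40% coinsurance on €262 = €104.80. Cost to patient: €104.80. OOP to date €3462.
#4 (€2024): 40% coinsurance on €2024 = €809.60. Patient pays €809.60; OOP now €4271.60.
Total paid by the patient: €2416.40 + €940.80 + €104.80 + €809.60 = €4271.60.

€4271.60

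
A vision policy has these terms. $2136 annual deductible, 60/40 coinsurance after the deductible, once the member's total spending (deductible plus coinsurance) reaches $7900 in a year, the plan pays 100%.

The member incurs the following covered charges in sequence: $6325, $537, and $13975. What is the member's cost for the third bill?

Claim 1 ($6325): deductible takes $2136, $4189 remains; coinsurance $4189 × 40% = $1675.60. Member owes $3811.60 (running OOP $3811.60).
Claim 2 ($537): 40% coinsurance on $537 = $214.80. Cost to member: $214.80. OOP to date $4026.40.
Claim 3 ($13975): 40% coinsurance on $13975 = $5590. OOP would hit $9616.40 > $7900, so the cap limits the member to $7900 − $4026.40 = $3873.60.

$3873.60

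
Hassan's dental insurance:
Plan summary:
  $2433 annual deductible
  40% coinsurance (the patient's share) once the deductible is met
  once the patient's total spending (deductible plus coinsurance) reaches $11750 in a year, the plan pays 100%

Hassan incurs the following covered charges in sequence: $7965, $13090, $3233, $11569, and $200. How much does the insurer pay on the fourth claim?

$10994

Claim 1 — $7965: $2433 to deductible, leaving $5532; patient's 40% is $2212.80. Cost to patient: $4645.80. OOP to date $4645.80. Plan pays $7965 − $4645.80 = $3319.20.
Claim 2 — $13090: deductible already satisfied, so patient's share is 40% × $13090 = $5236. Cost to patient: $5236. OOP to date $9881.80. Insurer: $13090 − $5236 = $7854.
Claim 3 — $3233: deductible already satisfied, so patient's share is 40% × $3233 = $1293.20. Patient owes $1293.20 (running OOP $11175). Insurer: $3233 − $1293.20 = $1939.80.
Claim 4 — $11569: deductible already satisfied, so patient's share is 40% × $11569 = $4627.60. Adding that to $11175 gives $15802.60, past the $11750 cap; patient pays only $11750 − $11175 = $575. Insurer: $11569 − $575 = $10994.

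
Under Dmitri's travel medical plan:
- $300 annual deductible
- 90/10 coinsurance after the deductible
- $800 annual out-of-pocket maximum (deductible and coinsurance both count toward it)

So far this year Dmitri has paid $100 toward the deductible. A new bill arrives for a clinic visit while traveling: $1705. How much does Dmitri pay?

$350.50

Remaining deductible: $300 − $100 = $200.
The remaining $1505 (= $1705 − $200) moves to coinsurance.
Traveler's 10% share of $1505 is $150.50.
So the traveler owes $200 + $150.50 = $350.50 before any cap.
Total out-of-pocket so far would be $100 + $350.50 = $450.50, below the $800 cap — no reduction.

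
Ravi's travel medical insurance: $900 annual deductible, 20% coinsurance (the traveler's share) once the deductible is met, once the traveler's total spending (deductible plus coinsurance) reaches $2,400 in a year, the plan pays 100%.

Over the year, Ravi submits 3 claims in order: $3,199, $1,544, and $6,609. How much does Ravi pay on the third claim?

#1 ($3,199): $900 to deductible, leaving $2,299; 20% of $2,299 = $459.80. Cost to traveler: $1,359.80. OOP to date $1,359.80.
#2 ($1,544): deductible met; 20% of $1,544 = $308.80. Traveler pays $308.80; OOP now $1,668.60.
#3 ($6,609): deductible met; 20% of $6,609 = $1,321.80. Adding that to $1,668.60 gives $2,990.40, past the $2,400 cap; traveler pays only $2,400 − $1,668.60 = $731.40.

$731.40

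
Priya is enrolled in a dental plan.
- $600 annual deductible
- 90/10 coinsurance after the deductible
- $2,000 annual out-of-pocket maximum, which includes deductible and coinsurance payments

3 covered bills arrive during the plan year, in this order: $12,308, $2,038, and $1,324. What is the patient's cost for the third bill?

Claim 1 ($12,308): $600 finishes the deductible; $11,708 goes to coinsurance; coinsurance $11,708 × 10% = $1,170.80. Patient pays $1,770.80; OOP now $1,770.80.
Claim 2 ($2,038): 10% coinsurance on $2,038 = $203.80. Cost to patient: $203.80. OOP to date $1,974.60.
Claim 3 ($1,324): deductible met; 10% of $1,324 = $132.40. OOP would hit $2,107 > $2,000, so the cap limits the patient to $2,000 − $1,974.60 = $25.40.

$25.40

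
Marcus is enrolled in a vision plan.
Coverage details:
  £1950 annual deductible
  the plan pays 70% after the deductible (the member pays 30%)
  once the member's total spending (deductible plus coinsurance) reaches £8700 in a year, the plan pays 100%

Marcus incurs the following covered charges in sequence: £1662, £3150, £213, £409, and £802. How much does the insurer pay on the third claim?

£149.10

#1 (£1662): entire amount goes to the deductible. Member pays £1662; OOP now £1662. Plan pays £1662 − £1662 = £0.
#2 (£3150): deductible takes £288, £2862 remains; 30% of £2862 = £858.60. Member pays £1146.60; OOP now £2808.60. Insurer: £3150 − £1146.60 = £2003.40.
#3 (£213): 30% coinsurance on £213 = £63.90. Member owes £63.90 (running OOP £2872.50). Plan pays £213 − £63.90 = £149.10.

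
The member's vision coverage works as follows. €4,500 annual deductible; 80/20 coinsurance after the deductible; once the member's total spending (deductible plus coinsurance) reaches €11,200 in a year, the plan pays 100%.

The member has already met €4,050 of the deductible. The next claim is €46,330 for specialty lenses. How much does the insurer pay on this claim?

€4,050 of the €4,500 deductible is already met, leaving €450.
That leaves €46,330 − €450 = €45,880 for coinsurance.
20% of €45,880 = €9,176 falls to the member.
Member responsibility before any cap: €450 + €9,176 = €9,626.
Year-to-date out-of-pocket would reach €4,050 + €9,626 = €13,676, above the €11,200 maximum, so the member pays only €11,200 − €4,050 = €7,150.
Insurer pays the balance: €46,330 − €7,150 = €39,180.

€39,180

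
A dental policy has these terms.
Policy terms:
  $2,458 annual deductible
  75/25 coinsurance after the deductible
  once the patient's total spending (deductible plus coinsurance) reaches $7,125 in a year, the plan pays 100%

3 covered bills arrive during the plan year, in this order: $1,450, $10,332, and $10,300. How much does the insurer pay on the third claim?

#1 ($1,450): all of it applies to the deductible. Patient owes $1,450 (running OOP $1,450). Plan pays $1,450 − $1,450 = $0.
#2 ($10,332): $1,008 finishes the deductible; $9,324 goes to coinsurance; coinsurance $9,324 × 25% = $2,331. Cost to patient: $3,339. OOP to date $4,789. Insurer: $10,332 − $3,339 = $6,993.
#3 ($10,300): 25% coinsurance on $10,300 = $2,575. That would push OOP to $7,364, over the $7,125 cap, so patient pays $7,125 − $4,789 = $2,336. Plan pays $10,300 − $2,336 = $7,964.

$7,964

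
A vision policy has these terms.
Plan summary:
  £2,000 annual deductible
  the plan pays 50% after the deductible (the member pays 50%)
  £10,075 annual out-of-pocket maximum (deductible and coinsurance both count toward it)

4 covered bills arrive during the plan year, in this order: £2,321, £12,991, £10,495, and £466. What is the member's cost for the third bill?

#1 (£2,321): £2,000 to deductible, leaving £321; 50% of £321 = £160.50. Cost to member: £2,160.50. OOP to date £2,160.50.
#2 (£12,991): deductible already satisfied, so member's share is 50% × £12,991 = £6,495.50. Member pays £6,495.50; OOP now £8,656.
#3 (£10,495): deductible already satisfied, so member's share is 50% × £10,495 = £5,247.50. That would push OOP to £13,903.50, over the £10,075 cap, so member pays £10,075 − £8,656 = £1,419.

£1,419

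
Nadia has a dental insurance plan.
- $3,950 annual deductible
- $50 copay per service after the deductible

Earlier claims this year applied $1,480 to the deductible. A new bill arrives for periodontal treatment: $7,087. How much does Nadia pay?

$2,520

$1,480 of the $3,950 deductible is already met, leaving $2,470.
That leaves $7,087 − $2,470 = $4,617 for the copay.
Copay on this service: $50.
Patient responsibility: $2,470 + $50 = $2,520.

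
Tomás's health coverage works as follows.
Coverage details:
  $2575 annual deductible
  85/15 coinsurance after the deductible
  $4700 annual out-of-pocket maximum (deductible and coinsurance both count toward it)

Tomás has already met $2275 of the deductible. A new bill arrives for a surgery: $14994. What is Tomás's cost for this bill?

Remaining deductible: $2575 − $2275 = $300.
After the $300 deductible portion, $14994 − $300 = $14694 is subject to coinsurance.
Patient's 15% share of $14694 is $2204.10.
Patient responsibility before any cap: $300 + $2204.10 = $2504.10.
Year-to-date out-of-pocket would reach $2275 + $2504.10 = $4779.10, above the $4700 maximum, so the patient pays only $4700 − $2275 = $2425.

$2425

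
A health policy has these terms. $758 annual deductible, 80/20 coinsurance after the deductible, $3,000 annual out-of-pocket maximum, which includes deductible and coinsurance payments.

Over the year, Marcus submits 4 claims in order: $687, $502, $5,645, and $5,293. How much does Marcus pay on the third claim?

Claim 1 — $687: entire amount goes to the deductible. Patient pays $687; OOP now $687.
Claim 2 — $502: $71 finishes the deductible; $431 goes to coinsurance; 20% of $431 = $86.20. Patient owes $157.20 (running OOP $844.20).
Claim 3 — $5,645: deductible already satisfied, so patient's share is 20% × $5,645 = $1,129. Patient pays $1,129; OOP now $1,973.20.

$1,129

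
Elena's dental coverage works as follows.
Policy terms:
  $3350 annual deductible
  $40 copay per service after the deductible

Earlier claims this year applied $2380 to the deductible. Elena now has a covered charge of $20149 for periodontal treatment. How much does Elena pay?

Deductible still to meet: $3350 − $2380 = $970.
That leaves $20149 − $970 = $19179 for the copay.
Copay on this service: $40.
So the patient owes $970 + $40 = $1010.

$1010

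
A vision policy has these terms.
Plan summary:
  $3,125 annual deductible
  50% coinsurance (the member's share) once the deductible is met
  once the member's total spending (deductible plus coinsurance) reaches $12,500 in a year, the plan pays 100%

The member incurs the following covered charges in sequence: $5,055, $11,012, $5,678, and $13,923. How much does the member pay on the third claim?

#1 ($5,055): $3,125 finishes the deductible; $1,930 goes to coinsurance; member's 50% is $965. Cost to member: $4,090. OOP to date $4,090.
#2 ($11,012): 50% coinsurance on $11,012 = $5,506. Cost to member: $5,506. OOP to date $9,596.
#3 ($5,678): deductible met; 50% of $5,678 = $2,839. Member pays $2,839; OOP now $12,435.

$2,839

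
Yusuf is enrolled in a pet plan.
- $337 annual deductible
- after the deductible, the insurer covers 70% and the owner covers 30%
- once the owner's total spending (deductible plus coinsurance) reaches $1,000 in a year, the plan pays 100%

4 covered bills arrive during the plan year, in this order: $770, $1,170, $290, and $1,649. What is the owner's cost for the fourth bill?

#1 ($770): $337 to deductible, leaving $433; 30% of $433 = $129.90. Owner pays $466.90; OOP now $466.90.
#2 ($1,170): deductible met; 30% of $1,170 = $351. Owner pays $351; OOP now $817.90.
#3 ($290): deductible already satisfied, so owner's share is 30% × $290 = $87. Owner owes $87 (running OOP $904.90).
#4 ($1,649): deductible met; 30% of $1,649 = $494.70. That would push OOP to $1,399.60, over the $1,000 cap, so owner pays $1,000 − $904.90 = $95.10.

$95.10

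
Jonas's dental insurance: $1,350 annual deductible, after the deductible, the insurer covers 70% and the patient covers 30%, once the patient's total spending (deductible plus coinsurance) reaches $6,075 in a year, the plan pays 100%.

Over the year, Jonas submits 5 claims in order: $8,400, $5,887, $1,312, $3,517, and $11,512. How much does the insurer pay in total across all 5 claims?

Claim 1 ($8,400): $1,350 to deductible, leaving $7,050; patient's 30% is $2,115. Patient pays $3,465; OOP now $3,465. Plan pays $8,400 − $3,465 = $4,935.
Claim 2 ($5,887): deductible met; 30% of $5,887 = $1,766.10. Patient owes $1,766.10 (running OOP $5,231.10). Insurer: $5,887 − $1,766.10 = $4,120.90.
Claim 3 ($1,312): deductible already satisfied, so patient's share is 30% × $1,312 = $393.60. Patient pays $393.60; OOP now $5,624.70. Plan pays $1,312 − $393.60 = $918.40.
Claim 4 ($3,517): 30% coinsurance on $3,517 = $1,055.10. That would push OOP to $6,679.80, over the $6,075 cap, so patient pays $6,075 − $5,624.70 = $450.30. Insurer: $3,517 − $450.30 = $3,066.70.
Claim 5 ($11,512): 30% coinsurance on $11,512 = $3,453.60. Adding that to $6,075 gives $9,528.60, past the $6,075 cap; patient pays only $6,075 − $6,075 = $0. Insurer: $11,512 − $0 = $11,512.
Insurer total: $4,935 + $4,120.90 + $918.40 + $3,066.70 + $11,512 = $24,553.

$24,553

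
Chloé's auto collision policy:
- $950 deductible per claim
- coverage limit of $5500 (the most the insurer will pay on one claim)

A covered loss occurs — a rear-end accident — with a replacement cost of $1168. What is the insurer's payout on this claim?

Less the $950 deductible: $1168 − $950 = $218.
$218 is within the $5500 limit, so the insurer pays $218.

$218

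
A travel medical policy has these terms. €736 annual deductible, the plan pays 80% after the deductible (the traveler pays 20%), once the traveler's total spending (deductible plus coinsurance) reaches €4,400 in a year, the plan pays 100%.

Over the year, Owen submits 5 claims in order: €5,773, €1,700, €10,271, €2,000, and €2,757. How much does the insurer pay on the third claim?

Bill 1, €5,773: €736 finishes the deductible; €5,037 goes to coinsurance; coinsurance €5,037 × 20% = €1,007.40. Traveler owes €1,743.40 (running OOP €1,743.40). Plan pays €5,773 − €1,743.40 = €4,029.60.
Bill 2, €1,700: deductible met; 20% of €1,700 = €340. Cost to traveler: €340. OOP to date €2,083.40. Insurer: €1,700 − €340 = €1,360.
Bill 3, €10,271: deductible already satisfied, so traveler's share is 20% × €10,271 = €2,054.20. Traveler owes €2,054.20 (running OOP €4,137.60). Plan pays €10,271 − €2,054.20 = €8,216.80.

€8,216.80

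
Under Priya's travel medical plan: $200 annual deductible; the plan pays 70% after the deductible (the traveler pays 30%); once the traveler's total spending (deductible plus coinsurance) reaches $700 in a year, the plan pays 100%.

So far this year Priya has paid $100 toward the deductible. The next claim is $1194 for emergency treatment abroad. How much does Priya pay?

Remaining deductible: $200 − $100 = $100.
That leaves $1194 − $100 = $1094 for coinsurance.
Traveler's 30% share of $1094 is $328.20.
That puts the traveler's cost at $100 + $328.20 = $428.20 before any cap.
Total out-of-pocket so far would be $100 + $428.20 = $528.20, below the $700 cap — no reduction.

$428.20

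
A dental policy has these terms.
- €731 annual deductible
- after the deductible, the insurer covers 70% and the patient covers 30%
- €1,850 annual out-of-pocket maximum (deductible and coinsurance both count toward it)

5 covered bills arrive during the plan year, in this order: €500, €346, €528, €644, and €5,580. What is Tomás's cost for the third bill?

#1 (€500): fully absorbed by the deductible. Patient pays €500; OOP now €500.
#2 (€346): deductible takes €231, €115 remains; 30% of €115 = €34.50. Patient owes €265.50 (running OOP €765.50).
#3 (€528): 30% coinsurance on €528 = €158.40. Patient pays €158.40; OOP now €923.90.

€158.40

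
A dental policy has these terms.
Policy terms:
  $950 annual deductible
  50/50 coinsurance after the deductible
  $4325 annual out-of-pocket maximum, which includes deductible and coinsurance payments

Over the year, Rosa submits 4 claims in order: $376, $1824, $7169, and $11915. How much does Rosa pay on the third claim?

$2750

Claim 1 ($376): fully absorbed by the deductible. Cost to patient: $376. OOP to date $376.
Claim 2 ($1824): deductible takes $574, $1250 remains; coinsurance $1250 × 50% = $625. Patient pays $1199; OOP now $1575.
Claim 3 ($7169): 50% coinsurance on $7169 = $3584.50. Adding that to $1575 gives $5159.50, past the $4325 cap; patient pays only $4325 − $1575 = $2750.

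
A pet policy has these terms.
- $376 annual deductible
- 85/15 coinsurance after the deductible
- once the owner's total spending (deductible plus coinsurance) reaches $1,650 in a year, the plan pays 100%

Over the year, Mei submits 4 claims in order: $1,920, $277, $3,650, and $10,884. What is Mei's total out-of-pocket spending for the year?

$1,650

#1 ($1,920): $376 to deductible, leaving $1,544; owner's 15% is $231.60. Owner owes $607.60 (running OOP $607.60).
#2 ($277): deductible met; 15% of $277 = $41.55. Owner pays $41.55; OOP now $649.15.
#3 ($3,650): deductible met; 15% of $3,650 = $547.50. Cost to owner: $547.50. OOP to date $1,196.65.
#4 ($10,884): deductible met; 15% of $10,884 = $1,632.60. Adding that to $1,196.65 gives $2,829.25, past the $1,650 cap; owner pays only $1,650 − $1,196.65 = $453.35.
Total paid by the owner: $607.60 + $41.55 + $547.50 + $453.35 = $1,650.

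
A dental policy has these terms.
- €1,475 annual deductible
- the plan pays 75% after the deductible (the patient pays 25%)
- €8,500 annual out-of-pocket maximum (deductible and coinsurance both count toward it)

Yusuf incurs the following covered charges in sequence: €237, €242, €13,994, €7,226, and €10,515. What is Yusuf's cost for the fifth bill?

Bill 1, €237: entire amount goes to the deductible. Patient pays €237; OOP now €237.
Bill 2, €242: all of it applies to the deductible. Cost to patient: €242. OOP to date €479.
Bill 3, €13,994: deductible takes €996, €12,998 remains; patient's 25% is €3,249.50. Cost to patient: €4,245.50. OOP to date €4,724.50.
Bill 4, €7,226: 25% coinsurance on €7,226 = €1,806.50. Patient pays €1,806.50; OOP now €6,531.
Bill 5, €10,515: deductible met; 25% of €10,515 = €2,628.75. Adding that to €6,531 gives €9,159.75, past the €8,500 cap; patient pays only €8,500 − €6,531 = €1,969.

€1,969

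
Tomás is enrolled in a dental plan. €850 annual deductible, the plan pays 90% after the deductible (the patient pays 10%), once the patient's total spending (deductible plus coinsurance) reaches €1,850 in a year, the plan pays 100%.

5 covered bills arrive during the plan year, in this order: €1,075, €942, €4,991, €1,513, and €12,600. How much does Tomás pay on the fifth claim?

€232.90

Claim 1 — €1,075: €850 to deductible, leaving €225; 10% of €225 = €22.50. Cost to patient: €872.50. OOP to date €872.50.
Claim 2 — €942: deductible met; 10% of €942 = €94.20. Cost to patient: €94.20. OOP to date €966.70.
Claim 3 — €4,991: deductible already satisfied, so patient's share is 10% × €4,991 = €499.10. Patient pays €499.10; OOP now €1,465.80.
Claim 4 — €1,513: 10% coinsurance on €1,513 = €151.30. Patient pays €151.30; OOP now €1,617.10.
Claim 5 — €12,600: deductible already satisfied, so patient's share is 10% × €12,600 = €1,260. That would push OOP to €2,877.10, over the €1,850 cap, so patient pays €1,850 − €1,617.10 = €232.90.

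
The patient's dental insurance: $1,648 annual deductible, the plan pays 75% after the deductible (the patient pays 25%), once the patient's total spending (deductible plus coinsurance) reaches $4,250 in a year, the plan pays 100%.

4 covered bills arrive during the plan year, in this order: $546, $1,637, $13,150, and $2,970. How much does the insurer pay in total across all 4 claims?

#1 ($546): all of it applies to the deductible. Patient owes $546 (running OOP $546). Insurer: $546 − $546 = $0.
#2 ($1,637): $1,102 finishes the deductible; $535 goes to coinsurance; 25% of $535 = $133.75. Cost to patient: $1,235.75. OOP to date $1,781.75. Plan pays $1,637 − $1,235.75 = $401.25.
#3 ($13,150): 25% coinsurance on $13,150 = $3,287.50. OOP would hit $5,069.25 > $4,250, so the cap limits the patient to $4,250 − $1,781.75 = $2,468.25. Insurer: $13,150 − $2,468.25 = $10,681.75.
#4 ($2,970): 25% coinsurance on $2,970 = $742.50. That would push OOP to $4,992.50, over the $4,250 cap, so patient pays $4,250 − $4,250 = $0. Insurer: $2,970 − $0 = $2,970.
Insurer total: $0 + $401.25 + $10,681.75 + $2,970 = $14,053.

$14,053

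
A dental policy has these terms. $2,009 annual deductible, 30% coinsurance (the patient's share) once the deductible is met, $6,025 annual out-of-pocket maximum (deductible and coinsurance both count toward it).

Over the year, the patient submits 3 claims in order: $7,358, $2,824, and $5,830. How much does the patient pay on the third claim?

$1,564.10

Bill 1, $7,358: $2,009 finishes the deductible; $5,349 goes to coinsurance; coinsurance $5,349 × 30% = $1,604.70. Patient owes $3,613.70 (running OOP $3,613.70).
Bill 2, $2,824: deductible already satisfied, so patient's share is 30% × $2,824 = $847.20. Cost to patient: $847.20. OOP to date $4,460.90.
Bill 3, $5,830: 30% coinsurance on $5,830 = $1,749. Adding that to $4,460.90 gives $6,209.90, past the $6,025 cap; patient pays only $6,025 − $4,460.90 = $1,564.10.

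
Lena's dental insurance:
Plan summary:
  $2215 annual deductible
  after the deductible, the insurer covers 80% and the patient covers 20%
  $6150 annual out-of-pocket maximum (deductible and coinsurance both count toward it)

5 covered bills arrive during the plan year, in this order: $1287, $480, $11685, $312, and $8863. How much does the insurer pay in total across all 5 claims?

Bill 1, $1287: all of it applies to the deductible. Patient pays $1287; OOP now $1287. Insurer: $1287 − $1287 = $0.
Bill 2, $480: all of it applies to the deductible. Patient pays $480; OOP now $1767. Plan pays $480 − $480 = $0.
Bill 3, $11685: $448 to deductible, leaving $11237; patient's 20% is $2247.40. Cost to patient: $2695.40. OOP to date $4462.40. Plan pays $11685 − $2695.40 = $8989.60.
Bill 4, $312: 20% coinsurance on $312 = $62.40. Patient pays $62.40; OOP now $4524.80. Insurer: $312 − $62.40 = $249.60.
Bill 5, $8863: 20% coinsurance on $8863 = $1772.60. Adding that to $4524.80 gives $6297.40, past the $6150 cap; patient pays only $6150 − $4524.80 = $1625.20. Plan pays $8863 − $1625.20 = $7237.80.
Insurer total = bills − patient's total = $22627 − $6150 = $16477.

$16477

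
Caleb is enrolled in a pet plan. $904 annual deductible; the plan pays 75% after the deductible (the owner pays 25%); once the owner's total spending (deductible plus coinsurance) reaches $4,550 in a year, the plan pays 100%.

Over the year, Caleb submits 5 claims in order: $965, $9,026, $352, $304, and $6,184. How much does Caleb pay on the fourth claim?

Claim 1 — $965: $904 finishes the deductible; $61 goes to coinsurance; owner's 25% is $15.25. Owner pays $919.25; OOP now $919.25.
Claim 2 — $9,026: deductible already satisfied, so owner's share is 25% × $9,026 = $2,256.50. Owner owes $2,256.50 (running OOP $3,175.75).
Claim 3 — $352: deductible met; 25% of $352 = $88. Owner owes $88 (running OOP $3,263.75).
Claim 4 — $304: deductible already satisfied, so owner's share is 25% × $304 = $76. Owner owes $76 (running OOP $3,339.75).

$76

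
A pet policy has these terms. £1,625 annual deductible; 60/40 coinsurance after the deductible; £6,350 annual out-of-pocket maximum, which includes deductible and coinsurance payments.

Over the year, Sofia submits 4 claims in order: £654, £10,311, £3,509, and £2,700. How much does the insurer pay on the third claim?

Claim 1 — £654: all of it applies to the deductible. Cost to owner: £654. OOP to date £654. Insurer: £654 − £654 = £0.
Claim 2 — £10,311: deductible takes £971, £9,340 remains; 40% of £9,340 = £3,736. Owner owes £4,707 (running OOP £5,361). Plan pays £10,311 − £4,707 = £5,604.
Claim 3 — £3,509: 40% coinsurance on £3,509 = £1,403.60. That would push OOP to £6,764.60, over the £6,350 cap, so owner pays £6,350 − £5,361 = £989. Plan pays £3,509 − £989 = £2,520.

£2,520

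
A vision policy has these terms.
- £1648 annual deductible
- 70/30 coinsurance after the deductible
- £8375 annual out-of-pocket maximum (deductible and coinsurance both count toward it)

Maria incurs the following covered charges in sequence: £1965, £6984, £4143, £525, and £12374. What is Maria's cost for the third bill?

Claim 1 — £1965: £1648 to deductible, leaving £317; member's 30% is £95.10. Cost to member: £1743.10. OOP to date £1743.10.
Claim 2 — £6984: deductible met; 30% of £6984 = £2095.20. Cost to member: £2095.20. OOP to date £3838.30.
Claim 3 — £4143: 30% coinsurance on £4143 = £1242.90. Member pays £1242.90; OOP now £5081.20.

£1242.90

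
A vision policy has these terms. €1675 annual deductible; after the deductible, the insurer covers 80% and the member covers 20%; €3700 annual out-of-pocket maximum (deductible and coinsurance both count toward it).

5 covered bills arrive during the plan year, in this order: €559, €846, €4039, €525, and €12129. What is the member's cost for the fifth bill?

€1166.20

Claim 1 (€559): fully absorbed by the deductible. Member pays €559; OOP now €559.
Claim 2 (€846): entire amount goes to the deductible. Cost to member: €846. OOP to date €1405.
Claim 3 (€4039): €270 to deductible, leaving €3769; coinsurance €3769 × 20% = €753.80. Member owes €1023.80 (running OOP €2428.80).
Claim 4 (€525): deductible already satisfied, so member's share is 20% × €525 = €105. Member pays €105; OOP now €2533.80.
Claim 5 (€12129): deductible met; 20% of €12129 = €2425.80. OOP would hit €4959.60 > €3700, so the cap limits the member to €3700 − €2533.80 = €1166.20.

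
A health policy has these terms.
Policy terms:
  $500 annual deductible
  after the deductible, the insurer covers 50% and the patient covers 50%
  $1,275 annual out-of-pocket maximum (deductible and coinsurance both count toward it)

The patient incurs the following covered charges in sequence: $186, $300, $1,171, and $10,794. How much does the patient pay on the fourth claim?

$196.50

Claim 1 — $186: entire amount goes to the deductible. Patient owes $186 (running OOP $186).
Claim 2 — $300: all of it applies to the deductible. Cost to patient: $300. OOP to date $486.
Claim 3 — $1,171: $14 finishes the deductible; $1,157 goes to coinsurance; patient's 50% is $578.50. Cost to patient: $592.50. OOP to date $1,078.50.
Claim 4 — $10,794: 50% coinsurance on $10,794 = $5,397. Adding that to $1,078.50 gives $6,475.50, past the $1,275 cap; patient pays only $1,275 − $1,078.50 = $196.50.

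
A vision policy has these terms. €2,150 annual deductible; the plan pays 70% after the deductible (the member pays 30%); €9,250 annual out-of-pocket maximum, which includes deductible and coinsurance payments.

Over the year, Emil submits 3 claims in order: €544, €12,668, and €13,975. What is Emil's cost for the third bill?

#1 (€544): all of it applies to the deductible. Member owes €544 (running OOP €544).
#2 (€12,668): €1,606 finishes the deductible; €11,062 goes to coinsurance; coinsurance €11,062 × 30% = €3,318.60. Member owes €4,924.60 (running OOP €5,468.60).
#3 (€13,975): 30% coinsurance on €13,975 = €4,192.50. OOP would hit €9,661.10 > €9,250, so the cap limits the member to €9,250 − €5,468.60 = €3,781.40.

€3,781.40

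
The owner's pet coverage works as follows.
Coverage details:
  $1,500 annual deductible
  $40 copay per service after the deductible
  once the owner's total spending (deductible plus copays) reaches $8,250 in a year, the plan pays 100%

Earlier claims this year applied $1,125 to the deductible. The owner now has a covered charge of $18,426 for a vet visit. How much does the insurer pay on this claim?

Remaining deductible: $1,500 − $1,125 = $375.
After the $375 deductible portion, $18,426 − $375 = $18,051 is subject to the copay.
Copay on this service: $40.
So the owner owes $375 + $40 = $415 before any cap.
Year-to-date out-of-pocket becomes $1,125 + $415 = $1,540, still under the $8,250 maximum, so no cap applies.
The insurer covers the remainder: $18,426 − $415 = $18,011.

$18,011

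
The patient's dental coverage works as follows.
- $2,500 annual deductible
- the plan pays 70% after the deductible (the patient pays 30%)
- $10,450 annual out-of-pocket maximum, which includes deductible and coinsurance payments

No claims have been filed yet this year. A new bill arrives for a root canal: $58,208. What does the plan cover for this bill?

The full $2,500 deductible is still open; $2,500 of this bill applies to it.
The remaining $55,708 (= $58,208 − $2,500) moves to coinsurance.
Patient's 30% share of $55,708 is $16,712.40.
That puts the patient's cost at $2,500 + $16,712.40 = $19,212.40 before any cap.
Adding $19,212.40 to the $0 already spent would give $19,212.40, which exceeds the $10,450 cap; the patient pays just $10,450 − $0 = $10,450.
The plan picks up $58,208 − $10,450 = $47,758.

$47,758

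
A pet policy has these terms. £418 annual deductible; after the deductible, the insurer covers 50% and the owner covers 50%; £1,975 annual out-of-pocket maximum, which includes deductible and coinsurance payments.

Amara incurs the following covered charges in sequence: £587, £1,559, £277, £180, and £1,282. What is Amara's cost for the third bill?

£138.50

Claim 1 (£587): £418 finishes the deductible; £169 goes to coinsurance; 50% of £169 = £84.50. Owner owes £502.50 (running OOP £502.50).
Claim 2 (£1,559): deductible met; 50% of £1,559 = £779.50. Cost to owner: £779.50. OOP to date £1,282.
Claim 3 (£277): deductible met; 50% of £277 = £138.50. Owner pays £138.50; OOP now £1,420.50.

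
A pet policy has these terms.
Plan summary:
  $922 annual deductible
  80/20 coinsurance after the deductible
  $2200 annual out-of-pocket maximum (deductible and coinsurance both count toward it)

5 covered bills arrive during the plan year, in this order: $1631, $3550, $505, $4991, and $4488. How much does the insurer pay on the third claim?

$404

Bill 1, $1631: $922 finishes the deductible; $709 goes to coinsurance; owner's 20% is $141.80. Owner pays $1063.80; OOP now $1063.80. Insurer: $1631 − $1063.80 = $567.20.
Bill 2, $3550: deductible already satisfied, so owner's share is 20% × $3550 = $710. Owner pays $710; OOP now $1773.80. Insurer: $3550 − $710 = $2840.
Bill 3, $505: deductible met; 20% of $505 = $101. Owner pays $101; OOP now $1874.80. Insurer: $505 − $101 = $404.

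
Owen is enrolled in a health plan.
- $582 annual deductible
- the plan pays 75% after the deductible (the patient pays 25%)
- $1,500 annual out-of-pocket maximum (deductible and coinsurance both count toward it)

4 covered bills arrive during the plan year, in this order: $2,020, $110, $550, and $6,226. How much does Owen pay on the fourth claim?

$393.50

Claim 1 — $2,020: deductible takes $582, $1,438 remains; patient's 25% is $359.50. Patient owes $941.50 (running OOP $941.50).
Claim 2 — $110: 25% coinsurance on $110 = $27.50. Patient pays $27.50; OOP now $969.
Claim 3 — $550: 25% coinsurance on $550 = $137.50. Cost to patient: $137.50. OOP to date $1,106.50.
Claim 4 — $6,226: 25% coinsurance on $6,226 = $1,556.50. Adding that to $1,106.50 gives $2,663, past the $1,500 cap; patient pays only $1,500 − $1,106.50 = $393.50.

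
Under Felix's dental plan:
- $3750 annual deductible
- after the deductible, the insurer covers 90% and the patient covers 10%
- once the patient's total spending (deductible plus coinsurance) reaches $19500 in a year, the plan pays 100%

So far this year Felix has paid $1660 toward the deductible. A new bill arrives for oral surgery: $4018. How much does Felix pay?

Remaining deductible: $3750 − $1660 = $2090.
That leaves $4018 − $2090 = $1928 for coinsurance.
Patient's 10% share of $1928 is $192.80.
That puts the patient's cost at $2090 + $192.80 = $2282.80 before any cap.
Year-to-date out-of-pocket becomes $1660 + $2282.80 = $3942.80, still under the $19500 maximum, so no cap applies.

$2282.80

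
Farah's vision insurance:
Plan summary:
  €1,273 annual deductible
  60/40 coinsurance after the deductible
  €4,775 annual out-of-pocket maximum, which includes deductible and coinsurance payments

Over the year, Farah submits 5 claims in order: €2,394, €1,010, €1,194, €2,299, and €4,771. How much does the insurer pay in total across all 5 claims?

€6,893

#1 (€2,394): €1,273 finishes the deductible; €1,121 goes to coinsurance; 40% of €1,121 = €448.40. Member owes €1,721.40 (running OOP €1,721.40). Insurer: €2,394 − €1,721.40 = €672.60.
#2 (€1,010): deductible already satisfied, so member's share is 40% × €1,010 = €404. Cost to member: €404. OOP to date €2,125.40. Plan pays €1,010 − €404 = €606.
#3 (€1,194): deductible already satisfied, so member's share is 40% × €1,194 = €477.60. Member owes €477.60 (running OOP €2,603). Plan pays €1,194 − €477.60 = €716.40.
#4 (€2,299): deductible already satisfied, so member's share is 40% × €2,299 = €919.60. Member pays €919.60; OOP now €3,522.60. Plan pays €2,299 − €919.60 = €1,379.40.
#5 (€4,771): 40% coinsurance on €4,771 = €1,908.40. OOP would hit €5,431 > €4,775, so the cap limits the member to €4,775 − €3,522.60 = €1,252.40. Plan pays €4,771 − €1,252.40 = €3,518.60.
Insurer total: €672.60 + €606 + €716.40 + €1,379.40 + €3,518.60 = €6,893.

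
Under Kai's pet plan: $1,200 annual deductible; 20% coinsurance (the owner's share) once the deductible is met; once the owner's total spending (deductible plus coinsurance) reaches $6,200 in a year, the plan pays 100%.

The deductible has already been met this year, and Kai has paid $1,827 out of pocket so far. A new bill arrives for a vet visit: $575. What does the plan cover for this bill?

With the deductible met, the entire $575 is subject to coinsurance.
Owner's 20% share of $575 is $115.
Cumulative spending $1,827 + $115 = $1,942 stays under the $6,200 maximum.
Insurer pays the balance: $575 − $115 = $460.

$460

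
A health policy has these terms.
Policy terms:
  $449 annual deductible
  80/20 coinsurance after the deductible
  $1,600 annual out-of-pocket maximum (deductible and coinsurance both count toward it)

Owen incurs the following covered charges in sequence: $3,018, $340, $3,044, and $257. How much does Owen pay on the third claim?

#1 ($3,018): $449 to deductible, leaving $2,569; patient's 20% is $513.80. Cost to patient: $962.80. OOP to date $962.80.
#2 ($340): 20% coinsurance on $340 = $68. Patient owes $68 (running OOP $1,030.80).
#3 ($3,044): 20% coinsurance on $3,044 = $608.80. That would push OOP to $1,639.60, over the $1,600 cap, so patient pays $1,600 − $1,030.80 = $569.20.

$569.20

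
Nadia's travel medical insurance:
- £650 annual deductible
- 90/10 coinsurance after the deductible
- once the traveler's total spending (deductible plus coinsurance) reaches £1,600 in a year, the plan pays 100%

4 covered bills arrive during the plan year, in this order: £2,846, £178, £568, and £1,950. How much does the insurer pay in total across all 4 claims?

Claim 1 — £2,846: £650 to deductible, leaving £2,196; traveler's 10% is £219.60. Traveler pays £869.60; OOP now £869.60. Insurer: £2,846 − £869.60 = £1,976.40.
Claim 2 — £178: 10% coinsurance on £178 = £17.80. Cost to traveler: £17.80. OOP to date £887.40. Insurer: £178 − £17.80 = £160.20.
Claim 3 — £568: deductible met; 10% of £568 = £56.80. Traveler owes £56.80 (running OOP £944.20). Plan pays £568 − £56.80 = £511.20.
Claim 4 — £1,950: deductible met; 10% of £1,950 = £195. Cost to traveler: £195. OOP to date £1,139.20. Insurer: £1,950 − £195 = £1,755.
Insurer total: £1,976.40 + £160.20 + £511.20 + £1,755 = £4,402.80.

£4,402.80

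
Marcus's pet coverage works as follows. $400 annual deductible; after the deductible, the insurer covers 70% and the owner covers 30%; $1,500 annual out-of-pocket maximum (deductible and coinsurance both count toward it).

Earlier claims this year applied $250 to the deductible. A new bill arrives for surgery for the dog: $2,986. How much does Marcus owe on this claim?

$1,000.80

Remaining deductible: $400 − $250 = $150.
The remaining $2,836 (= $2,986 − $150) moves to coinsurance.
30% of $2,836 = $850.80 falls to the owner.
So the owner owes $150 + $850.80 = $1,000.80 before any cap.
Year-to-date out-of-pocket becomes $250 + $1,000.80 = $1,250.80, still under the $1,500 maximum, so no cap applies.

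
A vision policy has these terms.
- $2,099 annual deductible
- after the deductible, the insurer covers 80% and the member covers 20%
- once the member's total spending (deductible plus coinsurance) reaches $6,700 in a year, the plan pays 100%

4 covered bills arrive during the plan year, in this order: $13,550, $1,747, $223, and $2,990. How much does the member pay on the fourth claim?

$598

Bill 1, $13,550: $2,099 finishes the deductible; $11,451 goes to coinsurance; member's 20% is $2,290.20. Member pays $4,389.20; OOP now $4,389.20.
Bill 2, $1,747: deductible already satisfied, so member's share is 20% × $1,747 = $349.40. Member owes $349.40 (running OOP $4,738.60).
Bill 3, $223: deductible met; 20% of $223 = $44.60. Cost to member: $44.60. OOP to date $4,783.20.
Bill 4, $2,990: deductible met; 20% of $2,990 = $598. Member owes $598 (running OOP $5,381.20).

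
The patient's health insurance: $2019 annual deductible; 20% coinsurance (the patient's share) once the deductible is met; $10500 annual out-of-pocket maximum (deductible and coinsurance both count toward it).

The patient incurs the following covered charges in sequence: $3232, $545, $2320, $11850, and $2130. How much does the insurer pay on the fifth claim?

Bill 1, $3232: $2019 finishes the deductible; $1213 goes to coinsurance; patient's 20% is $242.60. Cost to patient: $2261.60. OOP to date $2261.60. Plan pays $3232 − $2261.60 = $970.40.
Bill 2, $545: deductible already satisfied, so patient's share is 20% × $545 = $109. Cost to patient: $109. OOP to date $2370.60. Insurer: $545 − $109 = $436.
Bill 3, $2320: deductible already satisfied, so patient's share is 20% × $2320 = $464. Cost to patient: $464. OOP to date $2834.60. Plan pays $2320 − $464 = $1856.
Bill 4, $11850: 20% coinsurance on $11850 = $2370. Cost to patient: $2370. OOP to date $5204.60. Plan pays $11850 − $2370 = $9480.
Bill 5, $2130: deductible met; 20% of $2130 = $426. Cost to patient: $426. OOP to date $5630.60. Plan pays $2130 − $426 = $1704.

$1704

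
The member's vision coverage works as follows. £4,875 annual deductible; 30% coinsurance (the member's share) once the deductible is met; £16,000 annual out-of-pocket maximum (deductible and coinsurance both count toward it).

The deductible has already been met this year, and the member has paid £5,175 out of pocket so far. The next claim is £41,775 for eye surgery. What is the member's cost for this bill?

£10,825

The deductible is already satisfied, so the full bill goes to coinsurance.
Coinsurance: £41,775 × 30% = £12,532.50.
Adding £12,532.50 to the £5,175 already spent would give £17,707.50, which exceeds the £16,000 cap; the member pays just £16,000 − £5,175 = £10,825.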